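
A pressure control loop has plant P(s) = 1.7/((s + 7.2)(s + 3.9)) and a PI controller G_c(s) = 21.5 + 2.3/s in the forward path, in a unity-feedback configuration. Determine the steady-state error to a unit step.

The open loop G_c(s)P(s) has a pole at the origin (type 1), so the static position error constant is infinite and e_ss = 1/(1+∞) = 0.

0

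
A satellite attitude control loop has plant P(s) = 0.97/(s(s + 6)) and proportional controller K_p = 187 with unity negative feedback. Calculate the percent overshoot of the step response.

Closed-loop characteristic equation: s² + 6s + 181.4 = 0, so ω_n = 13.47 rad/s and ζ = 6/(2·13.47) = 0.2227.
%OS = 100·exp(−πζ/√(1−ζ²)) = 100·exp(−π·0.2227/√0.9504) = 48.8%.

48.8%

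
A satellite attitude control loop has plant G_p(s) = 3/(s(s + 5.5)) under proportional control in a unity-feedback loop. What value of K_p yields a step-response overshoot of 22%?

From %OS = 100·exp(−πζ/√(1−ζ²)) = 22%, ζ = −ln(0.22)/√(π²+ln²(0.22)) = 0.4342.
Characteristic equation s² + 5.5s + 3K_p = 0 gives ζ = 5.5/(2√(3K_p)).
Setting ζ = 0.4342: √(3K_p) = 5.5/(2·0.4342) = 6.334, so K_p = 40.12/3 = 13.4.

K_p = 13.4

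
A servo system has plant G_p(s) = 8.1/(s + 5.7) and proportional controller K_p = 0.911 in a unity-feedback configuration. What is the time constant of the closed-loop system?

τ = 0.0765 s

Closed-loop transfer function: T(s) = K_p·G_p(s)/(1 + K_p·G_p(s)) = 7.379/(s + 5.7 + 7.379) = 7.379/(s + 13.08).
Time constant τ = 1/13.08 = 0.0765 s.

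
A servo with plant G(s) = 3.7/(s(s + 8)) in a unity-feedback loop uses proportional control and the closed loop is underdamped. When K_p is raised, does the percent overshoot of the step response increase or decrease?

ζ = 8/(2√(3.7K_p)) decreases as K_p grows; lower damping means more overshoot.

increase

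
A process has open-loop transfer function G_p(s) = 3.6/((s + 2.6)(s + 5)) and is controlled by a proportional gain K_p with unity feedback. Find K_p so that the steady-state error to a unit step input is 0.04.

K_p = 86.7

Steady-state error for a unit step on this type-0 loop is 1/(1 + K_p·G_p(0)).
G_p(0) = 0.2769. Require 1/(1 + K_p·0.2769) = 0.04, so 1 + 0.2769·K_p = 25.
K_p = (25 − 1)/0.2769 = 86.7.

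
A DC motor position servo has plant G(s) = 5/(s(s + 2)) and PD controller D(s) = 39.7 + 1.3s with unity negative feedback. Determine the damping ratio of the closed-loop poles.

Forward path: (39.7 + 1.3s)·5/(s(s+2)). The closed-loop characteristic equation is s² + (2 + 5·1.3)s + 5·39.7 = 0.
That is s² + 8.5s + 198.5 = 0, so ω_n = 14.09 rad/s and ζ = 8.5/(2·14.09) = 0.3017.

ζ = 0.302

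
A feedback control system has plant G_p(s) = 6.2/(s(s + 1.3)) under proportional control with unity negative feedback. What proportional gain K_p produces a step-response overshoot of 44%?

From %OS = 100·exp(−πζ/√(1−ζ²)) = 44%, ζ = −ln(0.44)/√(π²+ln²(0.44)) = 0.2528.
Characteristic equation s² + 1.3s + 6.2K_p = 0 gives ζ = 1.3/(2√(6.2K_p)).
Setting ζ = 0.2528: √(6.2K_p) = 1.3/(2·0.2528) = 2.571, so K_p = 6.609/6.2 = 1.07.

K_p = 1.07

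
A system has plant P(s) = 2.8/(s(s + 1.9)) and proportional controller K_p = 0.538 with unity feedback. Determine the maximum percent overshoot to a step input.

2.15%

Closed-loop characteristic equation: s² + 1.9s + 1.506 = 0, so ω_n = 1.227 rad/s and ζ = 1.9/(2·1.227) = 0.774.
%OS = 100·exp(−πζ/√(1−ζ²)) = 100·exp(−π·0.774/√0.4009) = 2.15%.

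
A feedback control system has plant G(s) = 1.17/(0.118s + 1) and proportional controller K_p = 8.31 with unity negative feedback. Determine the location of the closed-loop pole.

s = -90.87

Closed loop: T(s) = K_p·G/(1+K_p·G) = 9.723/(0.118s + 1 + 9.723), with pole at s = −(1 + 9.723)/0.118 = −90.87.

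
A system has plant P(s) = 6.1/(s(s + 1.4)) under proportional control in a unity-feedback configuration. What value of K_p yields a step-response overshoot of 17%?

From %OS = 100·exp(−πζ/√(1−ζ²)) = 17%, ζ = −ln(0.17)/√(π²+ln²(0.17)) = 0.4913.
Characteristic equation s² + 1.4s + 6.1K_p = 0 gives ζ = 1.4/(2√(6.1K_p)).
Setting ζ = 0.4913: √(6.1K_p) = 1.4/(2·0.4913) = 1.425, so K_p = 2.03/6.1 = 0.333.

K_p = 0.333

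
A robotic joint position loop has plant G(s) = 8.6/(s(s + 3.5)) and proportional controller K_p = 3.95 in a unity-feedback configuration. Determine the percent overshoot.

37.2%

From 1 + K_pG(s) = 0: s² + 3.5s + 33.97 = 0 ⇒ ω_n = 5.828, ζ = 0.3003.
%OS = 100·exp(−πζ/√(1−ζ²)) = 100·exp(−π·0.3003/√0.9098) = 37.2%.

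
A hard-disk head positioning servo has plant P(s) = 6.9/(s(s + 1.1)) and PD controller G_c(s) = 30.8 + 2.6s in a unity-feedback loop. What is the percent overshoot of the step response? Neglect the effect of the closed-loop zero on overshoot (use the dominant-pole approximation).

6.66%

Forward path: (30.8 + 2.6s)·6.9/(s(s+1.1)). The closed-loop characteristic equation is s² + (1.1 + 6.9·2.6)s + 6.9·30.8 = 0.
That is s² + 19.04s + 212.5 = 0, so ω_n = 14.58 rad/s and ζ = 19.04/(2·14.58) = 0.653.
%OS = 100·exp(−πζ/√(1−ζ²)) = 6.66%.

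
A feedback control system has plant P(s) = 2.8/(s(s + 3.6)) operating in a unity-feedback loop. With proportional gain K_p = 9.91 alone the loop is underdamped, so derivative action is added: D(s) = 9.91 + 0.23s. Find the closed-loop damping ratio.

ζ = 0.403

Forward path: (9.91 + 0.23s)·2.8/(s(s+3.6)). The closed-loop characteristic equation is s² + (3.6 + 2.8·0.23)s + 2.8·9.91 = 0.
That is s² + 4.244s + 27.75 = 0, so ω_n = 5.268 rad/s and ζ = 4.244/(2·5.268) = 0.4028.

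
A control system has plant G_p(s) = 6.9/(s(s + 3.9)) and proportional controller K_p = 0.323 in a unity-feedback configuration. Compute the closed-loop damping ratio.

ζ = 1.31

The closed-loop denominator is s(s+3.9) + 0.323·6.9 = s² + 3.9s + 2.229.
So ω_n² = 2.229 ⇒ ω_n = 1.493 rad/s, and ζ = 3.9/(2ω_n) = 1.31.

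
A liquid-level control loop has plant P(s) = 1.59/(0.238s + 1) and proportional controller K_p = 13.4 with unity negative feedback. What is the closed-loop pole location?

s = -93.72

Closed loop: T(s) = K_p·P/(1+K_p·P) = 21.31/(0.238s + 1 + 21.31), with pole at s = −(1 + 21.31)/0.238 = −93.72.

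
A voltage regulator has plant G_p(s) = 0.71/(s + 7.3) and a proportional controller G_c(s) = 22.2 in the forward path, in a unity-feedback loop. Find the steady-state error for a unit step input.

0.317

The loop is type 0. Static position error constant K_pos = G_c(0)·G_p(0) = 22.2·0.09726 = 2.159.
Steady-state error to a unit step: e_ss = 1/(1+K_pos) = 1/3.159 = 0.317.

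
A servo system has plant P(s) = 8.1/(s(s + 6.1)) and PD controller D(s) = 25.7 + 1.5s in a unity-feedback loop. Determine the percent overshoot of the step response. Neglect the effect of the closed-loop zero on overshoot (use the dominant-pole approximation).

Forward path: (25.7 + 1.5s)·8.1/(s(s+6.1)). The closed-loop characteristic equation is s² + (6.1 + 8.1·1.5)s + 8.1·25.7 = 0.
That is s² + 18.25s + 208.2 = 0, so ω_n = 14.43 rad/s and ζ = 18.25/(2·14.43) = 0.6324.
%OS = 100·exp(−πζ/√(1−ζ²)) = 7.69%.

7.69%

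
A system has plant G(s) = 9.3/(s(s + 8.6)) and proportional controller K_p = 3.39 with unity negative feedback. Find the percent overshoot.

The closed-loop denominator s² + 8.6s + 31.53 gives ω_n = √31.53 = 5.615 and ζ = 8.6/(2ω_n) = 0.7658.
%OS = 100·exp(−πζ/√(1−ζ²)) = 100·exp(−π·0.7658/√0.4135) = 2.37%.

2.37%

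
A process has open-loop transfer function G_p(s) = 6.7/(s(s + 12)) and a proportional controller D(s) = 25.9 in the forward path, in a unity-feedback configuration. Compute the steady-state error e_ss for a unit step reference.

The open loop D(s)G_p(s) has a pole at the origin (type 1), so the static position error constant is infinite and e_ss = 1/(1+∞) = 0.

0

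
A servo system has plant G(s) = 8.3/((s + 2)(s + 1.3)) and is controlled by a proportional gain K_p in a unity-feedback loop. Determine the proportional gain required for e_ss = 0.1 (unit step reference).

K_p = 2.82

For a type-0 loop with proportional control, e_ss = 1/(1 + K_p·G(0)).
G(0) = 3.192. Require 1/(1 + K_p·3.192) = 0.1, so 1 + 3.192·K_p = 10.
K_p = (10 − 1)/3.192 = 2.82.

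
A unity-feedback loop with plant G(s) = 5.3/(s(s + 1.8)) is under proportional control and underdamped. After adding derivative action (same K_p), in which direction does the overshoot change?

With PD the characteristic equation becomes s² + (a + K·K_d)s + K·K_p = 0; the damping term grows, ζ rises, overshoot falls.

decrease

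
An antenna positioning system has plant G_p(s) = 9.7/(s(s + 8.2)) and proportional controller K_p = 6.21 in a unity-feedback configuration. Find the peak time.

The closed-loop denominator s² + 8.2s + 60.24 gives ω_n = √60.24 = 7.761 and ζ = 8.2/(2ω_n) = 0.5283.
Damped frequency ω_d = ω_n√(1−ζ²) = 6.59 rad/s, so peak time T_p = π/ω_d = 0.477 s.

T_p = 0.477 s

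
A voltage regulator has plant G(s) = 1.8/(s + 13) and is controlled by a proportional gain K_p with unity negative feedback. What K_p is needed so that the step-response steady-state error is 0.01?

For a type-0 loop with proportional control, e_ss = 1/(1 + K_p·G(0)).
G(0) = 0.1385. Require 1/(1 + K_p·0.1385) = 0.01, so 1 + 0.1385·K_p = 100.
K_p = (100 − 1)/0.1385 = 715.

K_p = 715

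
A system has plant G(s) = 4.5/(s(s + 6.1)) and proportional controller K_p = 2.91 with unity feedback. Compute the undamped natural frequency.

ω_n = 3.62 rad/s

The closed-loop denominator is s(s+6.1) + 2.91·4.5 = s² + 6.1s + 13.1.
So ω_n² = 13.1 ⇒ ω_n = 3.619 rad/s, and ζ = 6.1/(2ω_n) = 0.843.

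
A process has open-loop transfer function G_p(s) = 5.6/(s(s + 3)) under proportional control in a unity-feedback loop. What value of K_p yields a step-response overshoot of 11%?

K_p = 1.22

From %OS = 100·exp(−πζ/√(1−ζ²)) = 11%, ζ = −ln(0.11)/√(π²+ln²(0.11)) = 0.5749.
Characteristic equation s² + 3s + 5.6K_p = 0 gives ζ = 3/(2√(5.6K_p)).
Setting ζ = 0.5749: √(5.6K_p) = 3/(2·0.5749) = 2.609, so K_p = 6.808/5.6 = 1.22.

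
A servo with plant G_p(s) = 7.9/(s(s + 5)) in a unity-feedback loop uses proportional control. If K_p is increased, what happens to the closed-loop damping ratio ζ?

ζ = 5/(2√(7.9K_p)); increasing K_p raises the denominator, so ζ falls.

decrease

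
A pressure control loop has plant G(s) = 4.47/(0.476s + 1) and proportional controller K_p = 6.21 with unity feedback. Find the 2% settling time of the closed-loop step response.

T_s ≈ 0.0662 s

Closed loop: T(s) = K_p·G/(1+K_p·G) = 27.76/(0.476s + 1 + 27.76), with pole at s = −(1 + 27.76)/0.476 = −60.42.
τ = 1/60.42 = 0.01655 s, so 2% settling time ≈ 4τ = 0.0662 s.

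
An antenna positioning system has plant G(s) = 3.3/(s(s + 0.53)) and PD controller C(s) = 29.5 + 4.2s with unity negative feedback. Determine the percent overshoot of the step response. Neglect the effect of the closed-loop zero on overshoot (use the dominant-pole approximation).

3.52%

Forward path: (29.5 + 4.2s)·3.3/(s(s+0.53)). The closed-loop characteristic equation is s² + (0.53 + 3.3·4.2)s + 3.3·29.5 = 0.
That is s² + 14.39s + 97.35 = 0, so ω_n = 9.867 rad/s and ζ = 14.39/(2·9.867) = 0.7292.
%OS = 100·exp(−πζ/√(1−ζ²)) = 3.52%.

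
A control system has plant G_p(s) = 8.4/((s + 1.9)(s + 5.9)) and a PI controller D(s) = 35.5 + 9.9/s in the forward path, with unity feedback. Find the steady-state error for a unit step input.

0

The open loop D(s)G_p(s) has a pole at the origin (type 1), so the static position error constant is infinite and e_ss = 1/(1+∞) = 0.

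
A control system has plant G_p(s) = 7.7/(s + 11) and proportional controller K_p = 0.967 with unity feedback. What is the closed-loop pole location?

s = -18.45

Closed-loop transfer function: T(s) = K_p·G_p(s)/(1 + K_p·G_p(s)) = 7.446/(s + 11 + 7.446) = 7.446/(s + 18.45).
The closed-loop pole is at s = −18.45.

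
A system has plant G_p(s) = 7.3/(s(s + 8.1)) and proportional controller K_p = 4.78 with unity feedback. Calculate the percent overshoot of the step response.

5.19%

Closed-loop characteristic equation: s² + 8.1s + 34.89 = 0, so ω_n = 5.907 rad/s and ζ = 8.1/(2·5.907) = 0.6856.
%OS = 100·exp(−πζ/√(1−ζ²)) = 100·exp(−π·0.6856/√0.5299) = 5.19%.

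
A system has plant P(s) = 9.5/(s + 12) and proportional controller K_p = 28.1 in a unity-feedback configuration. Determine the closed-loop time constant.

τ = 0.00358 s

Closed-loop transfer function: T(s) = K_p·P(s)/(1 + K_p·P(s)) = 266.9/(s + 12 + 266.9) = 266.9/(s + 278.9).
Time constant τ = 1/278.9 = 0.00358 s.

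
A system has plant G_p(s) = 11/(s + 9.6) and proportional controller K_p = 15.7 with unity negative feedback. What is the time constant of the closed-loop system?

Closed-loop transfer function: T(s) = K_p·G_p(s)/(1 + K_p·G_p(s)) = 172.7/(s + 9.6 + 172.7) = 172.7/(s + 182.3).
Time constant τ = 1/182.3 = 0.00549 s.

τ = 0.00549 s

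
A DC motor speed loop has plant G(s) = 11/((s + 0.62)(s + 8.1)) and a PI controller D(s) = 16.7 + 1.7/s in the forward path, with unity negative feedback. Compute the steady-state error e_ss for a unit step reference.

The open loop D(s)G(s) has a pole at the origin (type 1), so the static position error constant is infinite and e_ss = 1/(1+∞) = 0.

0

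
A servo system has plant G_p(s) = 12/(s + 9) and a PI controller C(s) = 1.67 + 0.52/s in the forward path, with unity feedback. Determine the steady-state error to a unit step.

The open loop C(s)G_p(s) has a pole at the origin (type 1), so the static position error constant is infinite and e_ss = 1/(1+∞) = 0.

0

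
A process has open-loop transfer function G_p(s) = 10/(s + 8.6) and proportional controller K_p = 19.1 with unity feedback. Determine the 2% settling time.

Closed-loop transfer function: T(s) = K_p·G_p(s)/(1 + K_p·G_p(s)) = 191/(s + 8.6 + 191) = 191/(s + 199.6).
Time constant τ = 1/199.6 = 0.00501 s, so the 2% settling time is about 4τ = 0.02 s.

T_s ≈ 0.02 s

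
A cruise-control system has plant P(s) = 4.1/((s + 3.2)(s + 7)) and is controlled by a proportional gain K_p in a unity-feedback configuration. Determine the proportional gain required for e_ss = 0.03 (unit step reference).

For a type-0 loop with proportional control, e_ss = 1/(1 + K_p·P(0)).
P(0) = 0.183. Require 1/(1 + K_p·0.183) = 0.03, so 1 + 0.183·K_p = 33.33.
K_p = (33.33 − 1)/0.183 = 177.

K_p = 177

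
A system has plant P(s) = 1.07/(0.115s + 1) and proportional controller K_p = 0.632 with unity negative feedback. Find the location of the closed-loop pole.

Closed loop: T(s) = K_p·P/(1+K_p·P) = 0.6762/(0.115s + 1 + 0.6762), with pole at s = −(1 + 0.6762)/0.115 = −14.58.

s = -14.58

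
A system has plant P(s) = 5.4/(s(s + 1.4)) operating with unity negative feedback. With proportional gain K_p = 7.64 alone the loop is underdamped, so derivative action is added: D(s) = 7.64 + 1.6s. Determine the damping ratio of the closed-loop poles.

ζ = 0.782

Forward path: (7.64 + 1.6s)·5.4/(s(s+1.4)). The closed-loop characteristic equation is s² + (1.4 + 5.4·1.6)s + 5.4·7.64 = 0.
That is s² + 10.04s + 41.26 = 0, so ω_n = 6.423 rad/s and ζ = 10.04/(2·6.423) = 0.7816.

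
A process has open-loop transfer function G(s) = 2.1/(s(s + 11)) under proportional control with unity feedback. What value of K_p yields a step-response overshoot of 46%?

From %OS = 100·exp(−πζ/√(1−ζ²)) = 46%, ζ = −ln(0.46)/√(π²+ln²(0.46)) = 0.24.
Characteristic equation s² + 11s + 2.1K_p = 0 gives ζ = 11/(2√(2.1K_p)).
Setting ζ = 0.24: √(2.1K_p) = 11/(2·0.24) = 22.92, so K_p = 525.4/2.1 = 250.

K_p = 250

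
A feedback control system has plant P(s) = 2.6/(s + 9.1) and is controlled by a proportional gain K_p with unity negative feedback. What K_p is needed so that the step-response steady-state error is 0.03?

K_p = 113

The loop is type 0, so e_ss(step) = 1/(1 + K_pos) with K_pos = K_p·P(0).
P(0) = 0.2857. Require 1/(1 + K_p·0.2857) = 0.03, so 1 + 0.2857·K_p = 33.33.
K_p = (33.33 − 1)/0.2857 = 113.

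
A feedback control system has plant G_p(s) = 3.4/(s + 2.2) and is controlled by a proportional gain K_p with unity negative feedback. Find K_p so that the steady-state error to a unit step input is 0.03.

K_p = 20.9

Steady-state error for a unit step on this type-0 loop is 1/(1 + K_p·G_p(0)).
G_p(0) = 1.545. Require 1/(1 + K_p·1.545) = 0.03, so 1 + 1.545·K_p = 33.33.
K_p = (33.33 − 1)/1.545 = 20.9.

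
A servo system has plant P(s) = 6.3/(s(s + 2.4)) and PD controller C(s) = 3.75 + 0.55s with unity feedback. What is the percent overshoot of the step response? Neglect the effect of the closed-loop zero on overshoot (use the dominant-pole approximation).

9.29%

Forward path: (3.75 + 0.55s)·6.3/(s(s+2.4)). The closed-loop characteristic equation is s² + (2.4 + 6.3·0.55)s + 6.3·3.75 = 0.
That is s² + 5.865s + 23.62 = 0, so ω_n = 4.861 rad/s and ζ = 5.865/(2·4.861) = 0.6033.
%OS = 100·exp(−πζ/√(1−ζ²)) = 9.29%.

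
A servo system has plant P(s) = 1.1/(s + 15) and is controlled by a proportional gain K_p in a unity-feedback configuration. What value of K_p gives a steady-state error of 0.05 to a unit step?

For a type-0 loop with proportional control, e_ss = 1/(1 + K_p·P(0)).
P(0) = 0.07333. Require 1/(1 + K_p·0.07333) = 0.05, so 1 + 0.07333·K_p = 20.
K_p = (20 − 1)/0.07333 = 259.

K_p = 259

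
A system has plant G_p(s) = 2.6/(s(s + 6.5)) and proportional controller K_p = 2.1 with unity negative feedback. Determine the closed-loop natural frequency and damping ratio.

ω_n = 2.34 rad/s, ζ = 1.39

With unity feedback the closed-loop characteristic equation is s² + 6.5s + 2.1·2.6 = s² + 6.5s + 5.46 = 0.
So ω_n² = 5.46 ⇒ ω_n = 2.337 rad/s, and ζ = 6.5/(2ω_n) = 1.39.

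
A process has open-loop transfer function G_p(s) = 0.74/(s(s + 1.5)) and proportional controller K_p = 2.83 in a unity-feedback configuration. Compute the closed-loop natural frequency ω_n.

The closed-loop denominator is s(s+1.5) + 2.83·0.74 = s² + 1.5s + 2.094.
Matching s² + 2ζω_n s + ω_n²: ω_n = √2.094 = 1.447 rad/s and 2ζω_n = 1.5, so ζ = 1.5/(2·1.447) = 0.518.

ω_n = 1.45 rad/s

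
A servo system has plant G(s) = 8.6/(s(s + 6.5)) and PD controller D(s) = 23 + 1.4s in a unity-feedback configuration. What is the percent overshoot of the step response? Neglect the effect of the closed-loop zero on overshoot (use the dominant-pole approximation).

6.37%

Forward path: (23 + 1.4s)·8.6/(s(s+6.5)). The closed-loop characteristic equation is s² + (6.5 + 8.6·1.4)s + 8.6·23 = 0.
That is s² + 18.54s + 197.8 = 0, so ω_n = 14.06 rad/s and ζ = 18.54/(2·14.06) = 0.6591.
%OS = 100·exp(−πζ/√(1−ζ²)) = 6.37%.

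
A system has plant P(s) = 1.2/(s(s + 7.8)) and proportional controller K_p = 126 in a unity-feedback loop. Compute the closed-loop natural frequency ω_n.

The closed-loop denominator is s(s+7.8) + 126·1.2 = s² + 7.8s + 151.2.
So ω_n² = 151.2 ⇒ ω_n = 12.3 rad/s, and ζ = 7.8/(2ω_n) = 0.317.

ω_n = 12.3 rad/s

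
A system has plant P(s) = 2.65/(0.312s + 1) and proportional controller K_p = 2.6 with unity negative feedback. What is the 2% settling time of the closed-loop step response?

Closed loop: T(s) = K_p·P/(1+K_p·P) = 6.89/(0.312s + 1 + 6.89), with pole at s = −(1 + 6.89)/0.312 = −25.29.
τ = 1/25.29 = 0.03954 s, so 2% settling time ≈ 4τ = 0.158 s.

T_s ≈ 0.158 s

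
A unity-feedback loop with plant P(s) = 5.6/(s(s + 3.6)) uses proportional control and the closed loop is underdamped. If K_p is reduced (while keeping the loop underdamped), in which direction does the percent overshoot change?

ζ = 3.6/(2√(5.6K_p)) rises as K_p falls; higher damping means less overshoot.

decrease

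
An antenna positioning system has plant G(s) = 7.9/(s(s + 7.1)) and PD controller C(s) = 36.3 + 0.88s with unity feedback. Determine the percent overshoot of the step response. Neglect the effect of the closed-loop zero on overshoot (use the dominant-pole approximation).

23.9%

Forward path: (36.3 + 0.88s)·7.9/(s(s+7.1)). The closed-loop characteristic equation is s² + (7.1 + 7.9·0.88)s + 7.9·36.3 = 0.
That is s² + 14.05s + 286.8 = 0, so ω_n = 16.93 rad/s and ζ = 14.05/(2·16.93) = 0.4149.
%OS = 100·exp(−πζ/√(1−ζ²)) = 23.9%.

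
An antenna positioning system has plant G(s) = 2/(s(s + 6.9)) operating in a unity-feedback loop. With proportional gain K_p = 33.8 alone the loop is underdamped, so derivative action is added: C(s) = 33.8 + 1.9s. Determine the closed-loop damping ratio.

ζ = 0.651

Forward path: (33.8 + 1.9s)·2/(s(s+6.9)). The closed-loop characteristic equation is s² + (6.9 + 2·1.9)s + 2·33.8 = 0.
That is s² + 10.7s + 67.6 = 0, so ω_n = 8.222 rad/s and ζ = 10.7/(2·8.222) = 0.6507.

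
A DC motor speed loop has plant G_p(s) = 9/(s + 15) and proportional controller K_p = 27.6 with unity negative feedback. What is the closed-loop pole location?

Closed-loop transfer function: T(s) = K_p·G_p(s)/(1 + K_p·G_p(s)) = 248.4/(s + 15 + 248.4) = 248.4/(s + 263.4).
The closed-loop pole is at s = −263.4.

s = -263.4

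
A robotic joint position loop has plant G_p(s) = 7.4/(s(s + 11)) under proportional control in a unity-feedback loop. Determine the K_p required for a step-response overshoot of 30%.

From %OS = 100·exp(−πζ/√(1−ζ²)) = 30%, ζ = −ln(0.3)/√(π²+ln²(0.3)) = 0.3579.
Characteristic equation s² + 11s + 7.4K_p = 0 gives ζ = 11/(2√(7.4K_p)).
Setting ζ = 0.3579: √(7.4K_p) = 11/(2·0.3579) = 15.37, so K_p = 236.2/7.4 = 31.9.

K_p = 31.9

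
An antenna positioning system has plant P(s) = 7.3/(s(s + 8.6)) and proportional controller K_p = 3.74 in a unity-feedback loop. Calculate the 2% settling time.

From 1 + K_pP(s) = 0: s² + 8.6s + 27.3 = 0 ⇒ ω_n = 5.225, ζ = 0.8229.
2% settling time T_s ≈ 4/(ζω_n) = 4/4.3 = 0.93 s.

T_s ≈ 0.93 s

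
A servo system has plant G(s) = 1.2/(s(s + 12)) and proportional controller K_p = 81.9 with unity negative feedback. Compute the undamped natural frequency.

ω_n = 9.91 rad/s

The closed-loop denominator is s(s+12) + 81.9·1.2 = s² + 12s + 98.28.
Matching s² + 2ζω_n s + ω_n²: ω_n = √98.28 = 9.914 rad/s and 2ζω_n = 12, so ζ = 12/(2·9.914) = 0.605.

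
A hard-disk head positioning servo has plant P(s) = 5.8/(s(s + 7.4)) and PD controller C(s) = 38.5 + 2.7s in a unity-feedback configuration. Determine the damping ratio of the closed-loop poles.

ζ = 0.772

Forward path: (38.5 + 2.7s)·5.8/(s(s+7.4)). The closed-loop characteristic equation is s² + (7.4 + 5.8·2.7)s + 5.8·38.5 = 0.
That is s² + 23.06s + 223.3 = 0, so ω_n = 14.94 rad/s and ζ = 23.06/(2·14.94) = 0.7716.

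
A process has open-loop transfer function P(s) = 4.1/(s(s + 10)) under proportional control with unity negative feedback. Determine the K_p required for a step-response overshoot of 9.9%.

From %OS = 100·exp(−πζ/√(1−ζ²)) = 9.9%, ζ = −ln(0.099)/√(π²+ln²(0.099)) = 0.5928.
Characteristic equation s² + 10s + 4.1K_p = 0 gives ζ = 10/(2√(4.1K_p)).
Setting ζ = 0.5928: √(4.1K_p) = 10/(2·0.5928) = 8.434, so K_p = 71.13/4.1 = 17.3.

K_p = 17.3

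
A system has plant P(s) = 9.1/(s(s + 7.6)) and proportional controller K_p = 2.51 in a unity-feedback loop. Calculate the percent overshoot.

The closed-loop denominator s² + 7.6s + 22.84 gives ω_n = √22.84 = 4.779 and ζ = 7.6/(2ω_n) = 0.7951.
%OS = 100·exp(−πζ/√(1−ζ²)) = 100·exp(−π·0.7951/√0.3678) = 1.63%.

1.63%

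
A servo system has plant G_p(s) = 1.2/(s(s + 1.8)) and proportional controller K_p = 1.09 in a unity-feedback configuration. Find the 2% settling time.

T_s ≈ 4.44 s

Closed-loop characteristic equation: s² + 1.8s + 1.308 = 0, so ω_n = 1.144 rad/s and ζ = 1.8/(2·1.144) = 0.7869.
2% settling time T_s ≈ 4/(ζω_n) = 4/0.9 = 4.44 s.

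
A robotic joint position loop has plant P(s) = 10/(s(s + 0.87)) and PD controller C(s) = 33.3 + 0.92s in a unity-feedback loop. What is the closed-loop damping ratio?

ζ = 0.276

Forward path: (33.3 + 0.92s)·10/(s(s+0.87)). The closed-loop characteristic equation is s² + (0.87 + 10·0.92)s + 10·33.3 = 0.
That is s² + 10.07s + 333 = 0, so ω_n = 18.25 rad/s and ζ = 10.07/(2·18.25) = 0.2759.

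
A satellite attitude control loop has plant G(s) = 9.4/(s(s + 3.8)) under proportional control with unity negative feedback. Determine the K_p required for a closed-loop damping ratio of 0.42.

Closed-loop characteristic equation: s² + 3.8s + K_p·9.4 = 0.
So ω_n = √(9.4K_p) and 2ζω_n = 3.8, giving ζ = 3.8/(2√(9.4K_p)).
Setting ζ = 0.42: √(9.4K_p) = 3.8/(2·0.42) = 4.524, so K_p = 20.46/9.4 = 2.18.

K_p = 2.18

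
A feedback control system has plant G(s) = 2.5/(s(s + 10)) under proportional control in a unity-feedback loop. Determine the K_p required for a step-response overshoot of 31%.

K_p = 82

From %OS = 100·exp(−πζ/√(1−ζ²)) = 31%, ζ = −ln(0.31)/√(π²+ln²(0.31)) = 0.3493.
Characteristic equation s² + 10s + 2.5K_p = 0 gives ζ = 10/(2√(2.5K_p)).
Setting ζ = 0.3493: √(2.5K_p) = 10/(2·0.3493) = 14.31, so K_p = 204.9/2.5 = 82.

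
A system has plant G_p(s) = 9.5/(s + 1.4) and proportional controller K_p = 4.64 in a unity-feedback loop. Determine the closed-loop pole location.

Closed-loop transfer function: T(s) = K_p·G_p(s)/(1 + K_p·G_p(s)) = 44.08/(s + 1.4 + 44.08) = 44.08/(s + 45.48).
The closed-loop pole is at s = −45.48.

s = -45.48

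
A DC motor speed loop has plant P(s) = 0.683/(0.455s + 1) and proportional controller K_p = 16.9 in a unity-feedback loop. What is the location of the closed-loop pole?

s = -27.57

Closed loop: T(s) = K_p·P/(1+K_p·P) = 11.54/(0.455s + 1 + 11.54), with pole at s = −(1 + 11.54)/0.455 = −27.57.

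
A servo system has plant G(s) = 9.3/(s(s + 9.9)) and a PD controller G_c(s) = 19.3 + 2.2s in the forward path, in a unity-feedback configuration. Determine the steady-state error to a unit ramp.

The loop has one pole at the origin (type 1). Velocity error constant K_v = lim_{s→0} s·G_c(s)G(s) = 19.3·9.3/9.9 = 18.13.
Steady-state error to a unit ramp: e_ss = 1/K_v = 0.0552.

0.0552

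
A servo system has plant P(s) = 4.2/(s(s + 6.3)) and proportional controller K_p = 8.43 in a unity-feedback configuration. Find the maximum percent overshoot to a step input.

14.1%

From 1 + K_pP(s) = 0: s² + 6.3s + 35.41 = 0 ⇒ ω_n = 5.95, ζ = 0.5294.
%OS = 100·exp(−πζ/√(1−ζ²)) = 100·exp(−π·0.5294/√0.7198) = 14.1%.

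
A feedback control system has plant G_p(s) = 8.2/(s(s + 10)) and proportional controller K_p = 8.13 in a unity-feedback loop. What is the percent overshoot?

The closed-loop denominator s² + 10s + 66.67 gives ω_n = √66.67 = 8.165 and ζ = 10/(2ω_n) = 0.6124.
%OS = 100·exp(−πζ/√(1−ζ²)) = 100·exp(−π·0.6124/√0.625) = 8.77%.

8.77%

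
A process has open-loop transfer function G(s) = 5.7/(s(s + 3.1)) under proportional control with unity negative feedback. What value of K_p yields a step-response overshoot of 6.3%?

From %OS = 100·exp(−πζ/√(1−ζ²)) = 6.3%, ζ = −ln(0.063)/√(π²+ln²(0.063)) = 0.6606.
Characteristic equation s² + 3.1s + 5.7K_p = 0 gives ζ = 3.1/(2√(5.7K_p)).
Setting ζ = 0.6606: √(5.7K_p) = 3.1/(2·0.6606) = 2.346, so K_p = 5.505/5.7 = 0.966.

K_p = 0.966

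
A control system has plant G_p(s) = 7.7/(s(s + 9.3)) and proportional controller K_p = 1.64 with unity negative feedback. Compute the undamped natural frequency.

ω_n = 3.55 rad/s

With unity feedback the closed-loop characteristic equation is s² + 9.3s + 1.64·7.7 = s² + 9.3s + 12.63 = 0.
So ω_n² = 12.63 ⇒ ω_n = 3.554 rad/s, and ζ = 9.3/(2ω_n) = 1.31.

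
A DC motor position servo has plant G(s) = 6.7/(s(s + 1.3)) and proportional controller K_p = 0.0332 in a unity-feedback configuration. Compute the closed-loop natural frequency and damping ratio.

ω_n = 0.472 rad/s, ζ = 1.38

The closed-loop denominator is s(s+1.3) + 0.0332·6.7 = s² + 1.3s + 0.2224.
So ω_n² = 0.2224 ⇒ ω_n = 0.4716 rad/s, and ζ = 1.3/(2ω_n) = 1.38.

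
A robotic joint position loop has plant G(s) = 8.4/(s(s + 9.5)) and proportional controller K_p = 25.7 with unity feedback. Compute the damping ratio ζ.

ζ = 0.323

With unity feedback the closed-loop characteristic equation is s² + 9.5s + 25.7·8.4 = s² + 9.5s + 215.9 = 0.
So ω_n² = 215.9 ⇒ ω_n = 14.69 rad/s, and ζ = 9.5/(2ω_n) = 0.323.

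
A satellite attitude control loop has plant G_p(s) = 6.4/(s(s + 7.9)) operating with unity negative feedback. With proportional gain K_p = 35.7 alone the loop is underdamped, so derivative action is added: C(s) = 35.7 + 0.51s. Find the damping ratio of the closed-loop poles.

ζ = 0.369

Forward path: (35.7 + 0.51s)·6.4/(s(s+7.9)). The closed-loop characteristic equation is s² + (7.9 + 6.4·0.51)s + 6.4·35.7 = 0.
That is s² + 11.16s + 228.5 = 0, so ω_n = 15.12 rad/s and ζ = 11.16/(2·15.12) = 0.3693.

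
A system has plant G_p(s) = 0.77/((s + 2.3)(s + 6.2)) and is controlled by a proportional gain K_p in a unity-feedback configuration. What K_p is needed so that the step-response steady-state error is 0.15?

K_p = 105

Steady-state error for a unit step on this type-0 loop is 1/(1 + K_p·G_p(0)).
G_p(0) = 0.054. Require 1/(1 + K_p·0.054) = 0.15, so 1 + 0.054·K_p = 6.667.
K_p = (6.667 − 1)/0.054 = 105.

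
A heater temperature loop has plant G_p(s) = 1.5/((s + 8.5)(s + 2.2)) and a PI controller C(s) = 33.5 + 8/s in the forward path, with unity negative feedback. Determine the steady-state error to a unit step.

The open loop C(s)G_p(s) has a pole at the origin (type 1), so the static position error constant is infinite and e_ss = 1/(1+∞) = 0.

0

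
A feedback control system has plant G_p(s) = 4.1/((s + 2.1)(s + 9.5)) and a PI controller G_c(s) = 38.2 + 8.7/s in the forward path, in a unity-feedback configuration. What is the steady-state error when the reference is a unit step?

0

The open loop G_c(s)G_p(s) has a pole at the origin (type 1), so the static position error constant is infinite and e_ss = 1/(1+∞) = 0.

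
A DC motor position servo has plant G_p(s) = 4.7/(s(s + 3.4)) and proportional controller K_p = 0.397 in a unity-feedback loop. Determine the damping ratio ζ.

ζ = 1.24

The closed-loop denominator is s(s+3.4) + 0.397·4.7 = s² + 3.4s + 1.866.
So ω_n² = 1.866 ⇒ ω_n = 1.366 rad/s, and ζ = 3.4/(2ω_n) = 1.24.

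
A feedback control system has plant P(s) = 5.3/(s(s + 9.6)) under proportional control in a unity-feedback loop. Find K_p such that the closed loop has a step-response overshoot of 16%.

K_p = 17.1

From %OS = 100·exp(−πζ/√(1−ζ²)) = 16%, ζ = −ln(0.16)/√(π²+ln²(0.16)) = 0.5039.
Characteristic equation s² + 9.6s + 5.3K_p = 0 gives ζ = 9.6/(2√(5.3K_p)).
Setting ζ = 0.5039: √(5.3K_p) = 9.6/(2·0.5039) = 9.526, so K_p = 90.75/5.3 = 17.1.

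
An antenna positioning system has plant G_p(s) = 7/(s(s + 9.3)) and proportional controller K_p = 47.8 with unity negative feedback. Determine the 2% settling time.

T_s ≈ 0.86 s

The closed-loop denominator s² + 9.3s + 334.6 gives ω_n = √334.6 = 18.29 and ζ = 9.3/(2ω_n) = 0.2542.
2% settling time T_s ≈ 4/(ζω_n) = 4/4.65 = 0.86 s.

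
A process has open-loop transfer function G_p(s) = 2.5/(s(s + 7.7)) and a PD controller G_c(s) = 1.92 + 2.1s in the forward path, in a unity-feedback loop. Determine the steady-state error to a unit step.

The open loop G_c(s)G_p(s) has a pole at the origin (type 1), so the static position error constant is infinite and e_ss = 1/(1+∞) = 0.

0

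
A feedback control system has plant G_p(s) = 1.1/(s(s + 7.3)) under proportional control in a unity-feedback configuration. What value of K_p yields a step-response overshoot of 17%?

K_p = 50.2

From %OS = 100·exp(−πζ/√(1−ζ²)) = 17%, ζ = −ln(0.17)/√(π²+ln²(0.17)) = 0.4913.
Characteristic equation s² + 7.3s + 1.1K_p = 0 gives ζ = 7.3/(2√(1.1K_p)).
Setting ζ = 0.4913: √(1.1K_p) = 7.3/(2·0.4913) = 7.43, so K_p = 55.2/1.1 = 50.2.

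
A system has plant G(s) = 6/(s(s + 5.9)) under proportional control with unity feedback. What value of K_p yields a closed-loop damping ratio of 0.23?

Closed-loop characteristic equation: s² + 5.9s + K_p·6 = 0.
So ω_n = √(6K_p) and 2ζω_n = 5.9, giving ζ = 5.9/(2√(6K_p)).
Setting ζ = 0.23: √(6K_p) = 5.9/(2·0.23) = 12.83, so K_p = 164.5/6 = 27.4.

K_p = 27.4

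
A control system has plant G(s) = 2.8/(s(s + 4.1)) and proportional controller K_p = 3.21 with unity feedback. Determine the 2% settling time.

From 1 + K_pG(s) = 0: s² + 4.1s + 8.988 = 0 ⇒ ω_n = 2.998, ζ = 0.6838.
2% settling time T_s ≈ 4/(ζω_n) = 4/2.05 = 1.95 s.

T_s ≈ 1.95 s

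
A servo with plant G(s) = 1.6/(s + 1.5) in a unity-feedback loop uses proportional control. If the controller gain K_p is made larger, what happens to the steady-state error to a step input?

The position error constant K_pos = K_p·G(0) grows with K_p, and e_ss = 1/(1+K_pos) falls.

decrease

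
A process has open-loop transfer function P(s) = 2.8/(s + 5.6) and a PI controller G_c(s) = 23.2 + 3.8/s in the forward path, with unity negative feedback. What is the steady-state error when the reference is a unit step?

0

The open loop G_c(s)P(s) has a pole at the origin (type 1), so the static position error constant is infinite and e_ss = 1/(1+∞) = 0.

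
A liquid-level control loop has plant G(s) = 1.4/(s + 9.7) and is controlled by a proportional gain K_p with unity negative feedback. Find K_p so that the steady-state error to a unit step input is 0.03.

K_p = 224

Steady-state error for a unit step on this type-0 loop is 1/(1 + K_p·G(0)).
G(0) = 0.1443. Require 1/(1 + K_p·0.1443) = 0.03, so 1 + 0.1443·K_p = 33.33.
K_p = (33.33 − 1)/0.1443 = 224.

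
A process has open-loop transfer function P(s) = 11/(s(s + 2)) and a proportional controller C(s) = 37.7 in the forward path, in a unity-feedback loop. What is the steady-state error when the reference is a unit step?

0

The open loop C(s)P(s) has a pole at the origin (type 1), so the static position error constant is infinite and e_ss = 1/(1+∞) = 0.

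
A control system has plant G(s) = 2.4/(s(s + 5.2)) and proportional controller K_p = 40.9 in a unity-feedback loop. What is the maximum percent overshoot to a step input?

42.6%

The closed-loop denominator s² + 5.2s + 98.16 gives ω_n = √98.16 = 9.908 and ζ = 5.2/(2ω_n) = 0.2624.
%OS = 100·exp(−πζ/√(1−ζ²)) = 100·exp(−π·0.2624/√0.9311) = 42.6%.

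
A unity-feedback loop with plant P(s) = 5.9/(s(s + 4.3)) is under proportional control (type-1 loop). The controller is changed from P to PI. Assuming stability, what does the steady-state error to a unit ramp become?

0

The integrator raises the loop to type 2, so K_v → ∞ and e_ss to a ramp is zero.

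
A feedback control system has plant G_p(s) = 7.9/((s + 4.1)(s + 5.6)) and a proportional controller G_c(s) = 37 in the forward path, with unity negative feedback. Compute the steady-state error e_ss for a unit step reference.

The loop is type 0. Static position error constant K_pos = G_c(0)·G_p(0) = 37·0.3441 = 12.73.
Steady-state error to a unit step: e_ss = 1/(1+K_pos) = 1/13.73 = 0.0728.

0.0728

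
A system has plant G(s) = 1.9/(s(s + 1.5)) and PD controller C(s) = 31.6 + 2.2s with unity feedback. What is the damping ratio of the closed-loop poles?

ζ = 0.367

Forward path: (31.6 + 2.2s)·1.9/(s(s+1.5)). The closed-loop characteristic equation is s² + (1.5 + 1.9·2.2)s + 1.9·31.6 = 0.
That is s² + 5.68s + 60.04 = 0, so ω_n = 7.749 rad/s and ζ = 5.68/(2·7.749) = 0.3665.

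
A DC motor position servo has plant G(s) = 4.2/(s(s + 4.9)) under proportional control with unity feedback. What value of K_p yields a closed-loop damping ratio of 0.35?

Closed-loop characteristic equation: s² + 4.9s + K_p·4.2 = 0.
So ω_n = √(4.2K_p) and 2ζω_n = 4.9, giving ζ = 4.9/(2√(4.2K_p)).
Setting ζ = 0.35: √(4.2K_p) = 4.9/(2·0.35) = 7, so K_p = 49/4.2 = 11.7.

K_p = 11.7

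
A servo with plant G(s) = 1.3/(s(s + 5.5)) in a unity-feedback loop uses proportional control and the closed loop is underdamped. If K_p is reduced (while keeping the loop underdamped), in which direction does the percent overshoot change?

decrease

ζ = 5.5/(2√(1.3K_p)) rises as K_p falls; higher damping means less overshoot.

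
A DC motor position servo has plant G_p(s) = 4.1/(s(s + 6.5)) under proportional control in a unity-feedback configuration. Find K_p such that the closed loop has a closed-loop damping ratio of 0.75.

K_p = 4.58

Closed-loop characteristic equation: s² + 6.5s + K_p·4.1 = 0.
So ω_n = √(4.1K_p) and 2ζω_n = 6.5, giving ζ = 6.5/(2√(4.1K_p)).
Setting ζ = 0.75: √(4.1K_p) = 6.5/(2·0.75) = 4.333, so K_p = 18.78/4.1 = 4.58.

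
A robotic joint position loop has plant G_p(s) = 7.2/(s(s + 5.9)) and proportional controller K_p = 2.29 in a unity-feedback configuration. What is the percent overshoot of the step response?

Closed-loop characteristic equation: s² + 5.9s + 16.49 = 0, so ω_n = 4.061 rad/s and ζ = 5.9/(2·4.061) = 0.7265.
%OS = 100·exp(−πζ/√(1−ζ²)) = 100·exp(−π·0.7265/√0.4722) = 3.61%.

3.61%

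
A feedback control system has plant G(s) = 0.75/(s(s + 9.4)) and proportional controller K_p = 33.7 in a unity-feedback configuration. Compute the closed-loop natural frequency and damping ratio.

1 + K_p·G(s) = 0 gives s² + 9.4s + 25.28 = 0.
So ω_n² = 25.28 ⇒ ω_n = 5.027 rad/s, and ζ = 9.4/(2ω_n) = 0.935.

ω_n = 5.03 rad/s, ζ = 0.935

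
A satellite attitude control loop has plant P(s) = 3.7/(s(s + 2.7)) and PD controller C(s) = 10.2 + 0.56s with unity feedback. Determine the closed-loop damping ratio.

ζ = 0.388

Forward path: (10.2 + 0.56s)·3.7/(s(s+2.7)). The closed-loop characteristic equation is s² + (2.7 + 3.7·0.56)s + 3.7·10.2 = 0.
That is s² + 4.772s + 37.74 = 0, so ω_n = 6.143 rad/s and ζ = 4.772/(2·6.143) = 0.3884.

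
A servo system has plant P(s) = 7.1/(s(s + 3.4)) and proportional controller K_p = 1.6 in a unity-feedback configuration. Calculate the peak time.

T_p = 1.08 s

The closed-loop denominator s² + 3.4s + 11.36 gives ω_n = √11.36 = 3.37 and ζ = 3.4/(2ω_n) = 0.5044.
Damped frequency ω_d = ω_n√(1−ζ²) = 2.91 rad/s, so peak time T_p = π/ω_d = 1.08 s.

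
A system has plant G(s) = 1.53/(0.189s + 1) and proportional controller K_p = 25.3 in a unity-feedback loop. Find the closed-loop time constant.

τ = 0.00476 s

Closed loop: T(s) = K_p·G/(1+K_p·G) = 38.71/(0.189s + 1 + 38.71), with pole at s = −(1 + 38.71)/0.189 = −210.1.
Closed-loop time constant τ = 1/210.1 = 0.00476 s.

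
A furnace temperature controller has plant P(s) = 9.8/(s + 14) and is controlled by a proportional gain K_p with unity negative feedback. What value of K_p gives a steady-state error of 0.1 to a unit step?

K_p = 12.9

For a type-0 loop with proportional control, e_ss = 1/(1 + K_p·P(0)).
P(0) = 0.7. Require 1/(1 + K_p·0.7) = 0.1, so 1 + 0.7·K_p = 10.
K_p = (10 − 1)/0.7 = 12.9.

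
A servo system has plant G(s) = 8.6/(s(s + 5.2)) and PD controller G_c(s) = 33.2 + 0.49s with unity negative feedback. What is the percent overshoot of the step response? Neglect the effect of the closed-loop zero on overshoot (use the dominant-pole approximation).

40.2%

Forward path: (33.2 + 0.49s)·8.6/(s(s+5.2)). The closed-loop characteristic equation is s² + (5.2 + 8.6·0.49)s + 8.6·33.2 = 0.
That is s² + 9.414s + 285.5 = 0, so ω_n = 16.9 rad/s and ζ = 9.414/(2·16.9) = 0.2786.
%OS = 100·exp(−πζ/√(1−ζ²)) = 40.2%.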